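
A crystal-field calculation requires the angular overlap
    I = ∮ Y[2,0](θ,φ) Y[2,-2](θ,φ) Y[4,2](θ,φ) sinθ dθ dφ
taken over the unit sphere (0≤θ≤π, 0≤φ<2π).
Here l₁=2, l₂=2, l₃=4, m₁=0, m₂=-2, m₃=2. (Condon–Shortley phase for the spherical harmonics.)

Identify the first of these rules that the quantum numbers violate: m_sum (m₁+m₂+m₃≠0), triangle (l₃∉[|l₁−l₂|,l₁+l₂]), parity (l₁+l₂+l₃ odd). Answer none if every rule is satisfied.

none

Σmᵢ = 0  ✓
l₃∈[|l₁−l₂|,l₁+l₂]=[0,4], have l₃=4  ✓
Σlᵢ = 8 ⇒ even  ✓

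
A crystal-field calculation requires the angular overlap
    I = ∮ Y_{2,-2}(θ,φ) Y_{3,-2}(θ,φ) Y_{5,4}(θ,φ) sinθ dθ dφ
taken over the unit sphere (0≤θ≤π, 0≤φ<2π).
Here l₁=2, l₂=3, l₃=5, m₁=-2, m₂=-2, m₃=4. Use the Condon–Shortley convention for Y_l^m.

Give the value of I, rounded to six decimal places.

m-sum 0 ✓  L=10 even ✓  1≤5≤5 ✓
Π(2lᵢ+1) = 5×7×11 = 385
triangle coeff Δ(2,3,5) = 1/2310
Σ_t [0,0]: t=0:+1/144 = 1/144
(3j)²=10/231 [(2 3 5; 0 0 0)], sign=-1
Σ_t [0,0]: t=0:+1/2880 = 1/2880
(3j)²=3/55 [(2 3 5; -2 -2 4)], sign=-1
⇒ 4πI² = 10/11
I = (+1)√(10/11/(4π)) = 0.26896683

0.268967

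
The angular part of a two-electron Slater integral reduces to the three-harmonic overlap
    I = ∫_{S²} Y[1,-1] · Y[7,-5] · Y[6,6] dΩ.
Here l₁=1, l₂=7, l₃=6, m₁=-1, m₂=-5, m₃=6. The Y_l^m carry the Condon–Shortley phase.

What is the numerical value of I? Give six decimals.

-0.034990

m-sum 0 ✓  L=14 even ✓  6≤6≤8 ✓
Π(2lᵢ+1) = 3×15×13 = 585
triangle coeff Δ(1,7,6) = 1/1365
Σ_t [1,1]: t=1:−1/518400 = -1/518400
(3j)²=7/195 [(1 7 6; 0 0 0)], sign=-1
Σ_t [2,2]: t=2:+1/958003200 = 1/958003200
(3j)²=1/1365 [(1 7 6; -1 -5 6)], sign=+1
⇒ 4πI² = 1/65
I = (-1)√(1/65/(4π)) = -0.03498955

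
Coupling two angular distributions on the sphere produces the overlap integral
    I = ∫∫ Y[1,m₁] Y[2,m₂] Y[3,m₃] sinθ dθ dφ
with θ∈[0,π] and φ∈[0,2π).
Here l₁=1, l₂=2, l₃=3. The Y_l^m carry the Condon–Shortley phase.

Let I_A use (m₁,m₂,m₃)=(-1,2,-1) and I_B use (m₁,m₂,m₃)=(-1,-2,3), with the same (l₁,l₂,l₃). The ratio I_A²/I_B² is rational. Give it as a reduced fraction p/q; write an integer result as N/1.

1/15

Shared (l₁,l₂,l₃)=(1,2,3): N and (l;000)² cancel in I_A²/I_B².
A: Δ = 0!·2!·4!/7! = 1/105; Racah Σ t=0..0: t=0:+1/48 = 1/48; ⇒ 3j(1 2 3; -1 2 -1)² = 1/105, sgn +1
B: Δ = 0!·2!·4!/7! = 1/105; Racah Σ t=0..0: t=0:+1/48 = 1/48; ⇒ 3j(1 2 3; -1 -2 3)² = 1/7, sgn +1
I_A²/I_B² = (1/105)/(1/7) = 1/15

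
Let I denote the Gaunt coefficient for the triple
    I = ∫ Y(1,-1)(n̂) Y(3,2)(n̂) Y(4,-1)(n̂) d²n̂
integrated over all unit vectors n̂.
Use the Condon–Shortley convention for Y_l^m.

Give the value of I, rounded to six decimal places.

-0.106622

Checks pass: Σm=0; 8 even; l₃=4∈[2,4].
(2·1+1)(2·3+1)(2·4+1) = 189
Δ: 0! 2! 6! / 9! → 1/252
sum: t=0:+1/36 = 1/36
3j²(1 3 4; 0 0 0) = Δ·Π!·Σ² = 4/63  (sign +1)
sum: t=0:+1/240 = 1/240
3j²(1 3 4; -1 2 -1) = Δ·Π!·Σ² = 1/84  (sign -1)
combine: 4πI² = 189·4/63·1/84 = 1/7
take √, sign -1: I = -0.10662181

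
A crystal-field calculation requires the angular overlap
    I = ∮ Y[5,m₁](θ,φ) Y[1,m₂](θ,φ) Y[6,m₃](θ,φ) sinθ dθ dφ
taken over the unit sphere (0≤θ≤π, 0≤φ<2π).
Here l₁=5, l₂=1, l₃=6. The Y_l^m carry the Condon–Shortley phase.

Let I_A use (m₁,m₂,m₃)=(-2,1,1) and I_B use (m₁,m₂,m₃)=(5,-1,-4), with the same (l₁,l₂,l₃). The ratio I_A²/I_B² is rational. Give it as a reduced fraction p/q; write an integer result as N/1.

10/1

l's match ⇒ only the (l;m) 3-j factors differ between A and B.
A: triangle coeff Δ(5,1,6) = 1/858; Σ_t [0,0]: t=0:+1/60480 = 1/60480; (3j)²=5/429 [(5 1 6; -2 1 1)], sign=-1
B: triangle coeff Δ(5,1,6) = 1/858; Σ_t [0,0]: t=0:+1/7257600 = 1/7257600; (3j)²=1/858 [(5 1 6; 5 -1 -4)], sign=+1
I_A²/I_B² = (5/429)/(1/858) = 10/1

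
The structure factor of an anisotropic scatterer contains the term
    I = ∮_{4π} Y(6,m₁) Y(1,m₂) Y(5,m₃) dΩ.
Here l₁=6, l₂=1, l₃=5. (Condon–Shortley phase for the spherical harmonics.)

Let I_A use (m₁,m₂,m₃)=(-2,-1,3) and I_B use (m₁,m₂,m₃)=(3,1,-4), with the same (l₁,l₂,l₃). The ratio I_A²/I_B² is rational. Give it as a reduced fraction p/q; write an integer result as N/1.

Same 6,1,5: normalisation and zero-m 3j drop out of the ratio.
A: Δ: 2! 10! 0! / 13! → 1/858; sum: t=0:+1/161280 = 1/161280; 3j²(6 1 5; -2 -1 3) = Δ·Π!·Σ² = 1/143  (sign +1)
B: Δ: 2! 10! 0! / 13! → 1/858; sum: t=2:+1/725760 = 1/725760; 3j²(6 1 5; 3 1 -4) = Δ·Π!·Σ² = 1/286  (sign -1)
I_A²/I_B² = (1/143)/(1/286) = 2/1

2/1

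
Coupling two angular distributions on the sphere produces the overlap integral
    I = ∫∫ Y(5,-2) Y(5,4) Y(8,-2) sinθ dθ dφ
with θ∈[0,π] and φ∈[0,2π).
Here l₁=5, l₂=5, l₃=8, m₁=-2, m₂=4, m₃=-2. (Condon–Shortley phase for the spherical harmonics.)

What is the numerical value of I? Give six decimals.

-0.139080

Rules hold: Σm=0, L=18 even, 0≤8≤10.
N = 11·11·17 = 2057
Δ = 2!·8!·8!/19! = 1/37413090
Racah Σ t=0..2: t=0:+1/1036800 t=1:−1/331776 t=2:+1/1036800 = -1/921600
⇒ 3j(5 5 8; 0 0 0)² = 490/46189, sgn -1
Racah Σ t=1..2: t=1:−1/58060800 t=2:+1/7257600 = 1/8294400
⇒ 3j(5 5 8; -2 4 -2)² = 1029/92378, sgn +1
4πI² = N·(3j₀)²·(3jₘ)² = 252105/1037153
I = -1·√(0.243074/4π) = -0.13907990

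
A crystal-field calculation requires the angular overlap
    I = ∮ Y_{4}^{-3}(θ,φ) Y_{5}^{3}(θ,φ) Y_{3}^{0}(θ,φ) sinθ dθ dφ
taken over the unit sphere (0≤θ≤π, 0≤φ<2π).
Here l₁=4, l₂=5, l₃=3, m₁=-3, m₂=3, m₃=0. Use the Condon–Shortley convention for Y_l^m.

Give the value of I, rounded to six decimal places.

Checks pass: Σm=0; 12 even; l₃=3∈[1,9].
(2·4+1)(2·5+1)(2·3+1) = 693
Δ: 6! 2! 4! / 13! → 1/180180
sum: t=2:+1/576 t=3:−1/144 t=4:+1/576 = -1/288
3j²(4 5 3; 0 0 0) = Δ·Π!·Σ² = 20/1001  (sign +1)
sum: t=5:−1/1440 t=6:+1/2880 = -1/2880
3j²(4 5 3; -3 3 0) = Δ·Π!·Σ² = 7/715  (sign +1)
combine: 4πI² = 693·20/1001·7/715 = 252/1859
take √, sign +1: I = 0.10386175

0.103862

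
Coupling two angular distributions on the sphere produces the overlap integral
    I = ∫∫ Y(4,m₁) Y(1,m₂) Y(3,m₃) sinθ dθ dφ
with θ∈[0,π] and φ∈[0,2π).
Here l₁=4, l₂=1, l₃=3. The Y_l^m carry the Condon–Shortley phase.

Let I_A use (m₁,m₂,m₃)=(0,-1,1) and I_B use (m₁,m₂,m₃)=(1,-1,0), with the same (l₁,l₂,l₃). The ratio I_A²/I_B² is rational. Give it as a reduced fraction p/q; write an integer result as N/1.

3/5

l's match ⇒ only the (l;m) 3-j factors differ between A and B.
A: triangle coeff Δ(4,1,3) = 1/252; Σ_t [0,0]: t=0:+1/96 = 1/96; (3j)²=1/42 [(4 1 3; 0 -1 1)], sign=+1
B: triangle coeff Δ(4,1,3) = 1/252; Σ_t [0,0]: t=0:+1/72 = 1/72; (3j)²=5/126 [(4 1 3; 1 -1 0)], sign=-1
I_A²/I_B² = (1/42)/(5/126) = 3/5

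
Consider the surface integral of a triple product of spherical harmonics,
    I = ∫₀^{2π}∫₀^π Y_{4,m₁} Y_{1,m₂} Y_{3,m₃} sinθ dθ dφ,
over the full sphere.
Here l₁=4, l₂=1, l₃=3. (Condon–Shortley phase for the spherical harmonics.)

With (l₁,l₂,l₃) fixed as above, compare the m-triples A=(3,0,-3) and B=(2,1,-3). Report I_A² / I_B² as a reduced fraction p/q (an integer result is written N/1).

7/1

l's match ⇒ only the (l;m) 3-j factors differ between A and B.
A: triangle coeff Δ(4,1,3) = 1/252; Σ_t [1,1]: t=1:−1/720 = -1/720; (3j)²=1/36 [(4 1 3; 3 0 -3)], sign=-1
B: triangle coeff Δ(4,1,3) = 1/252; Σ_t [2,2]: t=2:+1/1440 = 1/1440; (3j)²=1/252 [(4 1 3; 2 1 -3)], sign=+1
I_A²/I_B² = (1/36)/(1/252) = 7/1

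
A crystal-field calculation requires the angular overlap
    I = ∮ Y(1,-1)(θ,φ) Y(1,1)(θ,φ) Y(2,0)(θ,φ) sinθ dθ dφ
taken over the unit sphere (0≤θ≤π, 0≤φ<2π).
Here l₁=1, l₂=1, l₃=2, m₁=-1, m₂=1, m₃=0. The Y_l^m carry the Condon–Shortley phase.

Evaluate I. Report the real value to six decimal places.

Rules hold: Σm=0, L=4 even, 0≤2≤2.
N = 3·3·5 = 45
Δ = 0!·2!·2!/5! = 1/30
Racah Σ t=0..0: t=0:+1/1 = 1/1
⇒ 3j(1 1 2; 0 0 0)² = 2/15, sgn +1
Racah Σ t=0..0: t=0:+1/4 = 1/4
⇒ 3j(1 1 2; -1 1 0)² = 1/30, sgn +1
4πI² = N·(3j₀)²·(3jₘ)² = 1/5
I = +1·√(0.2/4π) = 0.12615663

0.126157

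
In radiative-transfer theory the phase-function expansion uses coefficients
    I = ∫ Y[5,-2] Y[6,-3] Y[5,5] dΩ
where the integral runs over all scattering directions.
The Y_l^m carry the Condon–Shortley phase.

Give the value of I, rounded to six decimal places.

m-sum 0 ✓  L=16 even ✓  1≤5≤11 ✓
Π(2lᵢ+1) = 11×13×11 = 1573
triangle coeff Δ(5,6,5) = 1/28588560
Σ_t [1,5]: t=1:−1/345600 t=2:+1/13824 t=3:−1/5184 t=4:+1/13824 t=5:−1/345600 = -7/129600
(3j)²=80/7293 [(5 6 5; 0 0 0)], sign=+1
Σ_t [3,3]: t=3:−1/622080 = -1/622080
(3j)²=105/4862 [(5 6 5; -2 -3 5)], sign=-1
⇒ 4πI² = 1400/3757
I = (-1)√(1400/3757/(4π)) = -0.17220212

-0.172202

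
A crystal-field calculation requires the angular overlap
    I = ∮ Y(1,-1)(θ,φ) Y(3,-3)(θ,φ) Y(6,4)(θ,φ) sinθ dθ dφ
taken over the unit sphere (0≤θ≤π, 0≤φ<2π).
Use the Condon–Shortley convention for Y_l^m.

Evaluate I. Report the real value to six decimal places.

|1−3|≤6≤1+3 violated ⇒ I = 0

0.000000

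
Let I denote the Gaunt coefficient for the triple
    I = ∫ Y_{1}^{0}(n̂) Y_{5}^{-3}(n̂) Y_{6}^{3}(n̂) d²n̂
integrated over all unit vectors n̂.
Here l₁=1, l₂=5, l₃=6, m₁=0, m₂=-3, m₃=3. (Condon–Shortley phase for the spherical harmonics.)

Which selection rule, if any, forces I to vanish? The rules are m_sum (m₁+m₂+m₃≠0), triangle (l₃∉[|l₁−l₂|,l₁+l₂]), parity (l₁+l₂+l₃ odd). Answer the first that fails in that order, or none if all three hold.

m₁+m₂+m₃ = 0 − 3 + 3 = 0  ✓
triangle: |1−5|=4 ≤ l₃=6 ≤ 1+5=6  ✓
parity: l₁+l₂+l₃ = 12 is even  ✓

none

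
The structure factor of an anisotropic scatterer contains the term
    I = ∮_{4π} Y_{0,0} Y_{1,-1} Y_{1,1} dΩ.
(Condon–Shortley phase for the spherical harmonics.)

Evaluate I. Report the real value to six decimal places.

-0.282095

Checks pass: Σm=0; 2 even; l₃=1∈[1,1].
(2·0+1)(2·1+1)(2·1+1) = 9
Δ: 0! 0! 2! / 3! → 1/3
sum: t=0:+1/1 = 1/1
3j²(0 1 1; 0 0 0) = Δ·Π!·Σ² = 1/3  (sign -1)
sum: t=0:+1/2 = 1/2
3j²(0 1 1; 0 -1 1) = Δ·Π!·Σ² = 1/3  (sign +1)
combine: 4πI² = 9·1/3·1/3 = 1/1
take √, sign -1: I = -0.28209479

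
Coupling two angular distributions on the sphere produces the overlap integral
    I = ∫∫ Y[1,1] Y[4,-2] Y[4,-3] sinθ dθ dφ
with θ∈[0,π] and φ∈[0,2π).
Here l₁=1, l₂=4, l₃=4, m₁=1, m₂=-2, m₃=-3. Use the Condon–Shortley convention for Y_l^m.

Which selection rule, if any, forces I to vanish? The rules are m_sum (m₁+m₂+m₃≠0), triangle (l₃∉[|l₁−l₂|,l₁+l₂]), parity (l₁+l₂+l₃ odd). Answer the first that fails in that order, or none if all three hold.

m_sum

m₁+m₂+m₃ = 1 − 2 − 3 = -4  ✗
triangle: |1−4|=3 ≤ l₃=4 ≤ 1+4=5
parity: l₁+l₂+l₃ = 9 is odd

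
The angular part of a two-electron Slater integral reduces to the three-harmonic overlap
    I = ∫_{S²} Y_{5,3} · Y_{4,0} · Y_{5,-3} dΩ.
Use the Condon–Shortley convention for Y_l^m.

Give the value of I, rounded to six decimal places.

m-sum 0 ✓  L=14 even ✓  1≤5≤9 ✓
Π(2lᵢ+1) = 11×9×11 = 1089
triangle coeff Δ(5,4,5) = 1/3153150
Σ_t [0,4]: t=0:+1/69120 t=1:−1/1728 t=2:+1/576 t=3:−1/1728 t=4:+1/69120 = 7/11520
(3j)²=2/143 [(5 4 5; 0 0 0)], sign=-1
Σ_t [0,2]: t=0:+1/27648 t=1:−1/4320 t=2:+1/11520 = -1/9216
(3j)²=2/143 [(5 4 5; 3 0 -3)], sign=-1
⇒ 4πI² = 36/169
I = (+1)√(36/169/(4π)) = 0.13019760

0.130198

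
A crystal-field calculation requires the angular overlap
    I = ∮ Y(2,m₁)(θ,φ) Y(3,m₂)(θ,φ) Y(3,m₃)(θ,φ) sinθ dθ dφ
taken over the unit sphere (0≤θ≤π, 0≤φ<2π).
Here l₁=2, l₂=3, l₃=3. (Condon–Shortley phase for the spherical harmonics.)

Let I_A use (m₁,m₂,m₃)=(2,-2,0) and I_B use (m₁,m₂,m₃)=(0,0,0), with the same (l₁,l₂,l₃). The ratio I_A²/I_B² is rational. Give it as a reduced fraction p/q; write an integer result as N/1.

Shared (l₁,l₂,l₃)=(2,3,3): N and (l;000)² cancel in I_A²/I_B².
A: Δ = 2!·2!·4!/9! = 1/3780; Racah Σ t=0..0: t=0:+1/24 = 1/24; ⇒ 3j(2 3 3; 2 -2 0)² = 1/21, sgn -1
B: Δ = 2!·2!·4!/9! = 1/3780; Racah Σ t=0..2: t=0:+1/24 t=1:−1/4 t=2:+1/24 = -1/6; ⇒ 3j(2 3 3; 0 0 0)² = 4/105, sgn +1
I_A²/I_B² = (1/21)/(4/105) = 5/4

5/4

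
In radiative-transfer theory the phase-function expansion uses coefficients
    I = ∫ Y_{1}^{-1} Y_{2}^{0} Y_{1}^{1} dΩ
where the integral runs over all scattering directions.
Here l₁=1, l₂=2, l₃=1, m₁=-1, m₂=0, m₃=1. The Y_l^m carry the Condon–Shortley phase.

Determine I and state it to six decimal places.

0.126157

Checks pass: Σm=0; 4 even; l₃=1∈[1,3].
(2·1+1)(2·2+1)(2·1+1) = 45
Δ: 2! 0! 2! / 5! → 1/30
sum: t=1:−1/1 = -1/1
3j²(1 2 1; 0 0 0) = Δ·Π!·Σ² = 2/15  (sign +1)
sum: t=2:+1/4 = 1/4
3j²(1 2 1; -1 0 1) = Δ·Π!·Σ² = 1/30  (sign +1)
combine: 4πI² = 45·2/15·1/30 = 1/5
take √, sign +1: I = 0.12615663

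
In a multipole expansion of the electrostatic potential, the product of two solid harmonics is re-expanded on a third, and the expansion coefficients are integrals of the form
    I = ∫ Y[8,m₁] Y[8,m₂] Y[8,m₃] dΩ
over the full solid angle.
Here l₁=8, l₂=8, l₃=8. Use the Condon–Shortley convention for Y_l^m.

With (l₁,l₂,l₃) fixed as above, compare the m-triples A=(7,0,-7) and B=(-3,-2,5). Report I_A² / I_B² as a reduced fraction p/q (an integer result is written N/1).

Shared (l₁,l₂,l₃)=(8,8,8): N and (l;000)² cancel in I_A²/I_B².
A: Δ = 8!·8!·8!/25! = 1/236637794250; Racah Σ t=0..1: t=0:+1/8193540096000 t=1:−1/1024192512000 = -1/1170505728000; ⇒ 3j(8 8 8; 7 0 -7)² = 637/74290, sgn +1
B: Δ = 8!·8!·8!/25! = 1/236637794250; Racah Σ t=3..6: t=3:−1/20901888000 t=4:+1/4180377600 t=5:−1/5225472000 t=6:+1/41803776000 = 1/41803776000; ⇒ 3j(8 8 8; -3 -2 5)² = 42/37145, sgn -1
I_A²/I_B² = (637/74290)/(42/37145) = 91/12

91/12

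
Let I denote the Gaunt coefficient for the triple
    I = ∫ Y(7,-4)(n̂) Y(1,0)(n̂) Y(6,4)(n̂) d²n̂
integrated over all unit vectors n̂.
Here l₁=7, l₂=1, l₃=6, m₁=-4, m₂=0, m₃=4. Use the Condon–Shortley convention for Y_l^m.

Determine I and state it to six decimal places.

0.201000

Checks pass: Σm=0; 14 even; l₃=6∈[6,8].
(2·7+1)(2·1+1)(2·6+1) = 585
Δ: 2! 12! 0! / 15! → 1/1365
sum: t=1:−1/518400 = -1/518400
3j²(7 1 6; 0 0 0) = Δ·Π!·Σ² = 7/195  (sign -1)
sum: t=1:−1/7257600 = -1/7257600
3j²(7 1 6; -4 0 4) = Δ·Π!·Σ² = 11/455  (sign -1)
combine: 4πI² = 585·7/195·11/455 = 33/65
take √, sign +1: I = 0.20099968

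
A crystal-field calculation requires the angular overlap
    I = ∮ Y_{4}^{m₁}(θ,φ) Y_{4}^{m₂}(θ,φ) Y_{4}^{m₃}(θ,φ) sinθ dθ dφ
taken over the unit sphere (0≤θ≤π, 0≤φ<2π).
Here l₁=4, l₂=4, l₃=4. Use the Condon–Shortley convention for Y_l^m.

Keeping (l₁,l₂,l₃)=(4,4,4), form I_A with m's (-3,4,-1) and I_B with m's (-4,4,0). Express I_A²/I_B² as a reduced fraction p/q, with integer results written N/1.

5/2

Shared (l₁,l₂,l₃)=(4,4,4): N and (l;000)² cancel in I_A²/I_B².
A: Δ = 4!·4!·4!/13! = 1/450450; Racah Σ t=4..4: t=4:+1/3456 = 1/3456; ⇒ 3j(4 4 4; -3 4 -1)² = 35/1287, sgn -1
B: Δ = 4!·4!·4!/13! = 1/450450; Racah Σ t=4..4: t=4:+1/13824 = 1/13824; ⇒ 3j(4 4 4; -4 4 0)² = 14/1287, sgn +1
I_A²/I_B² = (35/1287)/(14/1287) = 5/2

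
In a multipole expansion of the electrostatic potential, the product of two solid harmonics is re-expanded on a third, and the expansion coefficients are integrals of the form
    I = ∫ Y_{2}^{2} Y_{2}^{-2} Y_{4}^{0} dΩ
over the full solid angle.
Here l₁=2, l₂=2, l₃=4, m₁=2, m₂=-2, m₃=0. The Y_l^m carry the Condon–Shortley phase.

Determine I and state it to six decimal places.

m-sum 0 ✓  L=8 even ✓  0≤4≤4 ✓
Π(2lᵢ+1) = 5×5×9 = 225
triangle coeff Δ(2,2,4) = 1/630
Σ_t [0,0]: t=0:+1/16 = 1/16
(3j)²=2/35 [(2 2 4; 0 0 0)], sign=+1
Σ_t [0,0]: t=0:+1/576 = 1/576
(3j)²=1/630 [(2 2 4; 2 -2 0)], sign=+1
⇒ 4πI² = 1/49
I = (+1)√(1/49/(4π)) = 0.04029926

0.040299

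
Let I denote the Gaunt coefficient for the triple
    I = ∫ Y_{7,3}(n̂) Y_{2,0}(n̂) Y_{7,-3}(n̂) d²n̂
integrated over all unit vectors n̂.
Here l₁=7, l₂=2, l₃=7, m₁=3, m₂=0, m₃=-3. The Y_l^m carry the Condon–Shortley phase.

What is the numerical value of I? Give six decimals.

Rules hold: Σm=0, L=16 even, 5≤7≤9.
N = 15·5·15 = 1125
Δ = 2!·12!·2!/17! = 1/185640
Racah Σ t=0..2: t=0:+1/2419200 t=1:−1/518400 t=2:+1/2419200 = -1/907200
⇒ 3j(7 2 7; 0 0 0)² = 56/3315, sgn +1
Racah Σ t=0..2: t=0:+1/3870720 t=1:−1/2177280 t=2:+1/29030400 = -29/174182400
⇒ 3j(7 2 7; 3 0 -3)² = 841/185640, sgn -1
4πI² = N·(3j₀)²·(3jₘ)² = 4205/48841
I = -1·√(0.0860957/4π) = -0.08277245

-0.082772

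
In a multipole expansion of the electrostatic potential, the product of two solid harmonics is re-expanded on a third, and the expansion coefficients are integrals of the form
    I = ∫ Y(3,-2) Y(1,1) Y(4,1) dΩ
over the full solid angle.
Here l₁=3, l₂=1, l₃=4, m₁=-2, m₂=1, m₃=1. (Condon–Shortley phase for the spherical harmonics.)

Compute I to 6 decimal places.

-0.106622

Checks pass: Σm=0; 8 even; l₃=4∈[2,4].
(2·3+1)(2·1+1)(2·4+1) = 189
Δ: 0! 6! 2! / 9! → 1/252
sum: t=0:+1/36 = 1/36
3j²(3 1 4; 0 0 0) = Δ·Π!·Σ² = 4/63  (sign +1)
sum: t=0:+1/240 = 1/240
3j²(3 1 4; -2 1 1) = Δ·Π!·Σ² = 1/84  (sign -1)
combine: 4πI² = 189·4/63·1/84 = 1/7
take √, sign -1: I = -0.10662181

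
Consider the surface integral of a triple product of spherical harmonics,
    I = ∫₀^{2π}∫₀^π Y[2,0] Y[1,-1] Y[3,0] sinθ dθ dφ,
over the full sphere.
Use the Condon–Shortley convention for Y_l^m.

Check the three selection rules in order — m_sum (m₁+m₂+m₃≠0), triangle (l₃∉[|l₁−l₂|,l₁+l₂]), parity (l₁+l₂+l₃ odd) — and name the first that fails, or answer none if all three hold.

m_sum

azimuthal sum: 0 − 1 + 0 = -1  ✗
1 ≤ 3 ≤ 3 (triangle on l)
L = 2 + 1 + 3 = 6 (even)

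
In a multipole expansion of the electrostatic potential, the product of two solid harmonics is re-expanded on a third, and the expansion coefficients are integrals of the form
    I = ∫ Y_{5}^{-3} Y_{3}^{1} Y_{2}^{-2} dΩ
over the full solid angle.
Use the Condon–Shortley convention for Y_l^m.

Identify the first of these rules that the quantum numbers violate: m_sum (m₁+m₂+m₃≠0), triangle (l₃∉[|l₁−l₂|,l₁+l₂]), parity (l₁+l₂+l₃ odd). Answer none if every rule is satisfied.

Σmᵢ = -4  ✗
l₃∈[|l₁−l₂|,l₁+l₂]=[2,8], have l₃=2
Σlᵢ = 10 ⇒ even

m_sum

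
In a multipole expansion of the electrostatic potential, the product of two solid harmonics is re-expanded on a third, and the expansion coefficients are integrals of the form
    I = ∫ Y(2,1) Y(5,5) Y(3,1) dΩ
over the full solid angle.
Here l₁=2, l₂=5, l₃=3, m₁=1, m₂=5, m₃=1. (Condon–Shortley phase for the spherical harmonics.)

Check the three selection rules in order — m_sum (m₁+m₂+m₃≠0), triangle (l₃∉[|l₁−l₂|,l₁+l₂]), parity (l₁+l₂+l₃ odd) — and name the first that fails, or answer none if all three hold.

m₁+m₂+m₃ = 1 + 5 + 1 = 7  ✗
triangle: |2−5|=3 ≤ l₃=3 ≤ 2+5=7
parity: l₁+l₂+l₃ = 10 is even

m_sum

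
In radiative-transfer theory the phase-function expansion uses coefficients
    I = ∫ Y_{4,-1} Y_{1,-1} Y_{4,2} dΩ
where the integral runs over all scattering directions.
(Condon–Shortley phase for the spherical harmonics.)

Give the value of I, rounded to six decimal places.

L=9 odd ⇒ parity kills the (l;000) factor ⇒ I = 0

0.000000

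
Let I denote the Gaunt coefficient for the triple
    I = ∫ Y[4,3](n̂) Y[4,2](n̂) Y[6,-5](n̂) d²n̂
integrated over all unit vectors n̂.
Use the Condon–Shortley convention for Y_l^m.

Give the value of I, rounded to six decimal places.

-0.100084

Rules hold: Σm=0, L=14 even, 0≤6≤8.
N = 9·9·13 = 1053
Δ = 2!·6!·6!/15! = 1/1261260
Racah Σ t=0..2: t=0:+1/4608 t=1:−1/1296 t=2:+1/4608 = -7/20736
⇒ 3j(4 4 6; 0 0 0)² = 20/1287, sgn -1
Racah Σ t=0..1: t=0:+1/172800 t=1:−1/86400 = -1/172800
⇒ 3j(4 4 6; 3 2 -5)² = 1/130, sgn +1
4πI² = N·(3j₀)²·(3jₘ)² = 18/143
I = -1·√(0.125874/4π) = -0.10008369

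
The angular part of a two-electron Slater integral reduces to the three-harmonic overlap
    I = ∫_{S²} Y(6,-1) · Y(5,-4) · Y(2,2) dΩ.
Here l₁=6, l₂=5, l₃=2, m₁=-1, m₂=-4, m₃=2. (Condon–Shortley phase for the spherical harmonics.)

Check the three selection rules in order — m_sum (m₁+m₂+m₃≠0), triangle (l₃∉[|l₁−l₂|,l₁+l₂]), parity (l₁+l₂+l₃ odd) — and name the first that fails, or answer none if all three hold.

m_sum

azimuthal sum: -1 − 4 + 2 = -3  ✗
1 ≤ 2 ≤ 11 (triangle on l)
L = 6 + 5 + 2 = 13 (odd)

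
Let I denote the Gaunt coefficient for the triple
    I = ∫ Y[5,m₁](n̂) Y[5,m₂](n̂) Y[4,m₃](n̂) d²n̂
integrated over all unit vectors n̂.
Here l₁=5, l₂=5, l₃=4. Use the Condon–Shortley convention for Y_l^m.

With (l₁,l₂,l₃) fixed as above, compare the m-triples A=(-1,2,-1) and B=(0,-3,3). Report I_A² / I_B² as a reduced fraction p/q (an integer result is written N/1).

Same 5,5,4: normalisation and zero-m 3j drop out of the ratio.
A: Δ: 6! 4! 4! / 15! → 1/3153150; sum: t=3:−1/5184 t=4:+1/1152 t=5:−1/2880 t=6:+1/103680 = 7/20736; 3j²(5 5 4; -1 2 -1) = Δ·Π!·Σ² = 35/2574  (sign -1)
B: Δ: 6! 4! 4! / 15! → 1/3153150; sum: t=1:−1/17280 t=2:+1/6912 = 1/11520; 3j²(5 5 4; 0 -3 3) = Δ·Π!·Σ² = 2/143  (sign -1)
I_A²/I_B² = (35/2574)/(2/143) = 35/36

35/36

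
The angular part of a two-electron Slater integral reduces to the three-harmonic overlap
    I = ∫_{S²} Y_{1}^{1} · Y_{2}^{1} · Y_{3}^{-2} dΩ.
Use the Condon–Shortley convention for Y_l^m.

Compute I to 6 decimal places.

m-sum 0 ✓  L=6 even ✓  1≤3≤3 ✓
Π(2lᵢ+1) = 3×5×7 = 105
triangle coeff Δ(1,2,3) = 1/105
Σ_t [0,0]: t=0:+1/4 = 1/4
(3j)²=3/35 [(1 2 3; 0 0 0)], sign=-1
Σ_t [0,0]: t=0:+1/12 = 1/12
(3j)²=2/21 [(1 2 3; 1 1 -2)], sign=-1
⇒ 4πI² = 6/7
I = (+1)√(6/7/(4π)) = 0.26116903

0.261169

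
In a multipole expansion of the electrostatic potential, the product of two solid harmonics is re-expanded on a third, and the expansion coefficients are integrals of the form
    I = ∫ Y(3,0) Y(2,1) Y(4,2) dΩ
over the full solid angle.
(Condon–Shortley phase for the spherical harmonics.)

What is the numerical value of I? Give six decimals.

0.000000

0 + 1 + 2 = 3 ≠ 0: azimuthal integral kills it; I = 0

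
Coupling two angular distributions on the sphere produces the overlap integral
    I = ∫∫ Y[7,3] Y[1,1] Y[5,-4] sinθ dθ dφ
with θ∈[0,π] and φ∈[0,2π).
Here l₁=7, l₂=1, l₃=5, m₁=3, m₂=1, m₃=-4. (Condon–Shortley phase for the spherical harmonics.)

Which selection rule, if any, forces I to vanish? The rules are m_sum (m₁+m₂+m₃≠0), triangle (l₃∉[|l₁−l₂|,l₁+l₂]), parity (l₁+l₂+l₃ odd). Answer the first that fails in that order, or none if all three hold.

triangle

azimuthal sum: 3 + 1 − 4 = 0  ✓
6 ≤ 5 ≤ 8 (triangle on l)  ✗
L = 7 + 1 + 5 = 13 (odd)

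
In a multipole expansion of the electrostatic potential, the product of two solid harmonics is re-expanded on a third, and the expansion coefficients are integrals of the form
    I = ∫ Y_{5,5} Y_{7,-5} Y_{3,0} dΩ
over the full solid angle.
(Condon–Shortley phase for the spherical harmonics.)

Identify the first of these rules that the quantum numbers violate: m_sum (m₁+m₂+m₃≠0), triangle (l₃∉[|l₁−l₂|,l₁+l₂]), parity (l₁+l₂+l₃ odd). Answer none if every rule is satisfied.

parity

azimuthal sum: 5 − 5 + 0 = 0  ✓
2 ≤ 3 ≤ 12 (triangle on l)  ✓
L = 5 + 7 + 3 = 15 (odd)  ✗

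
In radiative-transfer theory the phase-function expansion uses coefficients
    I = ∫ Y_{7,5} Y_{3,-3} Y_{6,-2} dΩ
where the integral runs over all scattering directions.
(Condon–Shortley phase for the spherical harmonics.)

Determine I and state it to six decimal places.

Rules hold: Σm=0, L=16 even, 4≤6≤10.
N = 15·7·13 = 1365
Δ = 4!·10!·2!/17! = 1/2042040
Racah Σ t=1..3: t=1:−1/207360 t=2:+1/57600 t=3:−1/207360 = 1/129600
⇒ 3j(7 3 6; 0 0 0)² = 168/12155, sgn +1
Racah Σ t=0..0: t=0:+1/3870720 = 1/3870720
⇒ 3j(7 3 6; 5 -3 -2)² = 135/6188, sgn +1
4πI² = N·(3j₀)²·(3jₘ)² = 17010/41327
I = +1·√(0.411595/4π) = 0.18097988

0.180980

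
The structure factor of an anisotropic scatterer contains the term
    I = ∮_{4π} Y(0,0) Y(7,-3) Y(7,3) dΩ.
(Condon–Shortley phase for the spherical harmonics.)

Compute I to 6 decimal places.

Rules hold: Σm=0, L=14 even, 7≤7≤7.
N = 1·15·15 = 225
Δ = 0!·0!·14!/15! = 1/15
Racah Σ t=0..0: t=0:+1/25401600 = 1/25401600
⇒ 3j(0 7 7; 0 0 0)² = 1/15, sgn -1
Racah Σ t=0..0: t=0:+1/87091200 = 1/87091200
⇒ 3j(0 7 7; 0 -3 3)² = 1/15, sgn +1
4πI² = N·(3j₀)²·(3jₘ)² = 1/1
I = -1·√(1/4π) = -0.28209479

-0.282095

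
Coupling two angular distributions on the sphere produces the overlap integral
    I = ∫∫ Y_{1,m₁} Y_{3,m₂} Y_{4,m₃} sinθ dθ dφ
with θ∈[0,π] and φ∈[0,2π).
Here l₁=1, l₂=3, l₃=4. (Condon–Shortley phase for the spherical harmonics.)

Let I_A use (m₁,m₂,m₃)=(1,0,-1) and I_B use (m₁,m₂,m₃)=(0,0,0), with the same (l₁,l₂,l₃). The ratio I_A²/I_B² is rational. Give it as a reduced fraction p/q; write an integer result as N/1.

Same 1,3,4: normalisation and zero-m 3j drop out of the ratio.
A: Δ: 0! 2! 6! / 9! → 1/252; sum: t=0:+1/72 = 1/72; 3j²(1 3 4; 1 0 -1) = Δ·Π!·Σ² = 5/126  (sign -1)
B: Δ: 0! 2! 6! / 9! → 1/252; sum: t=0:+1/36 = 1/36; 3j²(1 3 4; 0 0 0) = Δ·Π!·Σ² = 4/63  (sign +1)
I_A²/I_B² = (5/126)/(4/63) = 5/8

5/8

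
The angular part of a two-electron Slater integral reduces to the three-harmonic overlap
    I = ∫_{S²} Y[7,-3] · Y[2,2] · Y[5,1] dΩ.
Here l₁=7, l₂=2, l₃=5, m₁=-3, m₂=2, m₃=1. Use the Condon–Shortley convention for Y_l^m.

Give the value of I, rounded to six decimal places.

-0.164220

Checks pass: Σm=0; 14 even; l₃=5∈[5,9].
(2·7+1)(2·2+1)(2·5+1) = 825
Δ: 4! 10! 0! / 15! → 1/15015
sum: t=2:+1/57600 = 1/57600
3j²(7 2 5; 0 0 0) = Δ·Π!·Σ² = 21/715  (sign -1)
sum: t=4:+1/414720 = 1/414720
3j²(7 2 5; -3 2 1) = Δ·Π!·Σ² = 2/143  (sign +1)
combine: 4πI² = 825·21/715·2/143 = 630/1859
take √, sign -1: I = -0.16421985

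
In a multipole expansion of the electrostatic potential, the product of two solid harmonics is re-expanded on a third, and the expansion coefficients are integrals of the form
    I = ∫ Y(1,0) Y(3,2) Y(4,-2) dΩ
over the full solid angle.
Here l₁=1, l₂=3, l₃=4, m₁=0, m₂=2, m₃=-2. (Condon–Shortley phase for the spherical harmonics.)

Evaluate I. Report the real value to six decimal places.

0.213244

Rules hold: Σm=0, L=8 even, 2≤4≤4.
N = 3·7·9 = 189
Δ = 0!·2!·6!/9! = 1/252
Racah Σ t=0..0: t=0:+1/36 = 1/36
⇒ 3j(1 3 4; 0 0 0)² = 4/63, sgn +1
Racah Σ t=0..0: t=0:+1/120 = 1/120
⇒ 3j(1 3 4; 0 2 -2)² = 1/21, sgn +1
4πI² = N·(3j₀)²·(3jₘ)² = 4/7
I = +1·√(0.571429/4π) = 0.21324362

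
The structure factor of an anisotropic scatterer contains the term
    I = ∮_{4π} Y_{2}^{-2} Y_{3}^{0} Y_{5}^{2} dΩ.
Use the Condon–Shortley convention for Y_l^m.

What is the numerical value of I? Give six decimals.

0.141758

Checks pass: Σm=0; 10 even; l₃=5∈[1,5].
(2·2+1)(2·3+1)(2·5+1) = 385
Δ: 0! 4! 6! / 11! → 1/2310
sum: t=0:+1/144 = 1/144
3j²(2 3 5; 0 0 0) = Δ·Π!·Σ² = 10/231  (sign -1)
sum: t=0:+1/864 = 1/864
3j²(2 3 5; -2 0 2) = Δ·Π!·Σ² = 1/66  (sign -1)
combine: 4πI² = 385·10/231·1/66 = 25/99
take √, sign +1: I = 0.14175797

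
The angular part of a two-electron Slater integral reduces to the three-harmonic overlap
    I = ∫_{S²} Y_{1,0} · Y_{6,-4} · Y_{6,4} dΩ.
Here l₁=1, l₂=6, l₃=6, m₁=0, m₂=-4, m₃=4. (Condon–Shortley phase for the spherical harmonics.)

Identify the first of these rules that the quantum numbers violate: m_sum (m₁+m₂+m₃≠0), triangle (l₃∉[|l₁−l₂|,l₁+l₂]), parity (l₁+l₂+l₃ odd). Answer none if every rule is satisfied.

parity

m₁+m₂+m₃ = 0 − 4 + 4 = 0  ✓
triangle: |1−6|=5 ≤ l₃=6 ≤ 1+6=7  ✓
parity: l₁+l₂+l₃ = 13 is odd  ✗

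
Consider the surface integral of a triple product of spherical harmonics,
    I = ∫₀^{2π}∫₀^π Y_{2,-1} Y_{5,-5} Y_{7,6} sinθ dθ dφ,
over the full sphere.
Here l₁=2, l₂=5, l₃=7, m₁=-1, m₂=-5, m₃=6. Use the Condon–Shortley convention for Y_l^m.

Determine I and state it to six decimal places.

0.191646

m-sum 0 ✓  L=14 even ✓  3≤7≤7 ✓
Π(2lᵢ+1) = 5×11×15 = 825
triangle coeff Δ(2,5,7) = 1/15015
Σ_t [0,0]: t=0:+1/57600 = 1/57600
(3j)²=21/715 [(2 5 7; 0 0 0)], sign=-1
Σ_t [0,0]: t=0:+1/21772800 = 1/21772800
(3j)²=2/105 [(2 5 7; -1 -5 6)], sign=-1
⇒ 4πI² = 6/13
I = (+1)√(6/13/(4π)) = 0.19164567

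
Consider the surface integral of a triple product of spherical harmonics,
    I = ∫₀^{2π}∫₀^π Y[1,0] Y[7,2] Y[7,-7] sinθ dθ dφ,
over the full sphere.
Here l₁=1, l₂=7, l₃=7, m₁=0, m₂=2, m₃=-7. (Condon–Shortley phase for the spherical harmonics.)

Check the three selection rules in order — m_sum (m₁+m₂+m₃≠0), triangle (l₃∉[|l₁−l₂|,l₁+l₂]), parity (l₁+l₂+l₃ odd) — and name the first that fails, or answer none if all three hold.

azimuthal sum: 0 + 2 − 7 = -5  ✗
6 ≤ 7 ≤ 8 (triangle on l)
L = 1 + 7 + 7 = 15 (odd)

m_sum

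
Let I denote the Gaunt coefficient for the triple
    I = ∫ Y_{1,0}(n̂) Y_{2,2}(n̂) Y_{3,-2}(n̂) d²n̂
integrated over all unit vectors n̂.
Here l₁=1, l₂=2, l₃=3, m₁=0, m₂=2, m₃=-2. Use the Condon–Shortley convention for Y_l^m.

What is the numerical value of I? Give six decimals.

m-sum 0 ✓  L=6 even ✓  1≤3≤3 ✓
Π(2lᵢ+1) = 3×5×7 = 105
triangle coeff Δ(1,2,3) = 1/105
Σ_t [0,0]: t=0:+1/4 = 1/4
(3j)²=3/35 [(1 2 3; 0 0 0)], sign=-1
Σ_t [0,0]: t=0:+1/24 = 1/24
(3j)²=1/21 [(1 2 3; 0 2 -2)], sign=-1
⇒ 4πI² = 3/7
I = (+1)√(3/7/(4π)) = 0.18467439

0.184674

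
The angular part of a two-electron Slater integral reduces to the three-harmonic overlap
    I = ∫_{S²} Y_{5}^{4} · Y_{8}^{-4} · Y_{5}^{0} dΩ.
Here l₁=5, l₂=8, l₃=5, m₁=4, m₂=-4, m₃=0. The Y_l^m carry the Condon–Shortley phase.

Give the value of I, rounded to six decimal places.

-0.158178

m-sum 0 ✓  L=18 even ✓  3≤5≤13 ✓
Π(2lᵢ+1) = 11×17×11 = 2057
triangle coeff Δ(5,8,5) = 1/37413090
Σ_t [3,5]: t=3:−1/1036800 t=4:+1/331776 t=5:−1/1036800 = 1/921600
(3j)²=490/46189 [(5 8 5; 0 0 0)], sign=-1
Σ_t [0,1]: t=0:+1/23224320 t=1:−1/7257600 = -11/116121600
(3j)²=121/8398 [(5 8 5; 4 -4 0)], sign=+1
⇒ 4πI² = 326095/1037153
I = (-1)√(326095/1037153/(4π)) = -0.15817787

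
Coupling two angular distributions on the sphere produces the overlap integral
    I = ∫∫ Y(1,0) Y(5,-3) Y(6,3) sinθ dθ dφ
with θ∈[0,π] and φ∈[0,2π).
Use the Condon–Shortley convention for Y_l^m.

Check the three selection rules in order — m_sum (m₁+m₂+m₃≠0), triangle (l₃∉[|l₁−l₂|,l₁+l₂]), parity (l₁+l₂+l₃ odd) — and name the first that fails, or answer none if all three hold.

azimuthal sum: 0 − 3 + 3 = 0  ✓
4 ≤ 6 ≤ 6 (triangle on l)  ✓
L = 1 + 5 + 6 = 12 (even)  ✓

none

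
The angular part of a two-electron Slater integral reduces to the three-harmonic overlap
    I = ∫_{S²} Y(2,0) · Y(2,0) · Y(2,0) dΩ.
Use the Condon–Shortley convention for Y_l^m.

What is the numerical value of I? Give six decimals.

0.180224

Checks pass: Σm=0; 6 even; l₃=2∈[0,4].
(2·2+1)(2·2+1)(2·2+1) = 125
Δ: 2! 2! 2! / 7! → 1/630
sum: t=0:+1/8 t=1:−1/1 t=2:+1/8 = -3/4
3j²(2 2 2; 0 0 0) = Δ·Π!·Σ² = 2/35  (sign -1)
(m-triple is (0,0,0) — same symbol as above.)
combine: 4πI² = 125·2/35·2/35 = 20/49
take √, sign +1: I = 0.18022375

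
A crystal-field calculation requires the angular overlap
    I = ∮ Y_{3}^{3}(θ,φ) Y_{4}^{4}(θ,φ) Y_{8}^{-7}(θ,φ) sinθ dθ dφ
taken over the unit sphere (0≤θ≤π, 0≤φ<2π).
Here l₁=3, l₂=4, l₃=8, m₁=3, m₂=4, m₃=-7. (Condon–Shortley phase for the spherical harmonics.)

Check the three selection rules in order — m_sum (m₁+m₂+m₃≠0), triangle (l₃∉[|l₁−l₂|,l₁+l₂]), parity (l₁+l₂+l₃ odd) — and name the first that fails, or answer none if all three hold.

triangle

azimuthal sum: 3 + 4 − 7 = 0  ✓
1 ≤ 8 ≤ 7 (triangle on l)  ✗
L = 3 + 4 + 8 = 15 (odd)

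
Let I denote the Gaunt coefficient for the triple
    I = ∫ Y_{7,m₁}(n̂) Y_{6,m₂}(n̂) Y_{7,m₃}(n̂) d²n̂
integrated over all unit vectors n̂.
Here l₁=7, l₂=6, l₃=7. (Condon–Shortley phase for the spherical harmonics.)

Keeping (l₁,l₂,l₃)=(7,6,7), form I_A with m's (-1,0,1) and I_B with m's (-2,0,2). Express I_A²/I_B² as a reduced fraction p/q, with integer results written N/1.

l's match ⇒ only the (l;m) 3-j factors differ between A and B.
A: triangle coeff Δ(7,6,7) = 1/2444321880; Σ_t [0,6]: t=0:+1/20901888000 t=1:−1/72576000 t=2:+1/3317760 t=3:−1/933120 t=4:+1/1327104 t=5:−1/10368000 t=6:+1/746496000 = -1/7962624; (3j)²=3125/1108536 [(7 6 7; -1 0 1)], sign=-1
B: triangle coeff Δ(7,6,7) = 1/2444321880; Σ_t [1,6]: t=1:−1/580608000 t=2:+1/11612160 t=3:−1/1866240 t=4:+1/1658880 t=5:−1/8294400 t=6:+1/373248000 = 1/29859840; (3j)²=125/277134 [(7 6 7; -2 0 2)], sign=-1
I_A²/I_B² = (3125/1108536)/(125/277134) = 25/4

25/4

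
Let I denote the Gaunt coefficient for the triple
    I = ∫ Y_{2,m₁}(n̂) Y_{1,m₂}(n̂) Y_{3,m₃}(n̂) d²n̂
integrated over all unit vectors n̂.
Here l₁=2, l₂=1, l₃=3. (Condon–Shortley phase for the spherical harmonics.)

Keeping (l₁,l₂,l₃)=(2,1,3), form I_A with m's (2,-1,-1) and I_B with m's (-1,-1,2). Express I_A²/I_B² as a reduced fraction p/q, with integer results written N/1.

Same 2,1,3: normalisation and zero-m 3j drop out of the ratio.
A: Δ: 0! 4! 2! / 7! → 1/105; sum: t=0:+1/48 = 1/48; 3j²(2 1 3; 2 -1 -1) = Δ·Π!·Σ² = 1/105  (sign +1)
B: Δ: 0! 4! 2! / 7! → 1/105; sum: t=0:+1/12 = 1/12; 3j²(2 1 3; -1 -1 2) = Δ·Π!·Σ² = 2/21  (sign -1)
I_A²/I_B² = (1/105)/(2/21) = 1/10

1/10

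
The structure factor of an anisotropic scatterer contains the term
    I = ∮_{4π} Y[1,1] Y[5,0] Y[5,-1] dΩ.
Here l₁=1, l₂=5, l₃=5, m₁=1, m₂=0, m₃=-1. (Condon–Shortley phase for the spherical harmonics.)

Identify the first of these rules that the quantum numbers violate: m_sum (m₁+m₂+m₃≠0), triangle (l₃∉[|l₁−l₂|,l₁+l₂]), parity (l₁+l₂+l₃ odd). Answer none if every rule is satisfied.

m₁+m₂+m₃ = 1 + 0 − 1 = 0  ✓
triangle: |1−5|=4 ≤ l₃=5 ≤ 1+5=6  ✓
parity: l₁+l₂+l₃ = 11 is odd  ✗

parity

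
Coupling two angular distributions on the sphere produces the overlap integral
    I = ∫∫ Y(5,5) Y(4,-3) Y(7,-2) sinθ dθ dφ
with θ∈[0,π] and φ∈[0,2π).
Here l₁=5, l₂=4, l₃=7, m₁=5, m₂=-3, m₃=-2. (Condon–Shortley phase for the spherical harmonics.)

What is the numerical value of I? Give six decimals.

-0.045821

Checks pass: Σm=0; 16 even; l₃=7∈[1,9].
(2·5+1)(2·4+1)(2·7+1) = 1485
Δ: 2! 8! 6! / 17! → 1/6126120
sum: t=0:+1/69120 t=1:−1/20736 t=2:+1/69120 = -1/51840
3j²(5 4 7; 0 0 0) = Δ·Π!·Σ² = 280/21879  (sign +1)
sum: t=0:+1/9676800 = 1/9676800
3j²(5 4 7; 5 -3 -2) = Δ·Π!·Σ² = 27/19448  (sign -1)
combine: 4πI² = 1485·280/21879·27/19448 = 14175/537251
take √, sign -1: I = -0.04582136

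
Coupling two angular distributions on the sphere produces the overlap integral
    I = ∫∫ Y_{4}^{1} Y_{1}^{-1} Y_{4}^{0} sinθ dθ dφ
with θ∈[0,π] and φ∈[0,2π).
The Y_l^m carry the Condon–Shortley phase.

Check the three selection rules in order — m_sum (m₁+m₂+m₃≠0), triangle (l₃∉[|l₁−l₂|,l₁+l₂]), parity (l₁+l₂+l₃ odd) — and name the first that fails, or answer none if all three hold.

Σmᵢ = 0  ✓
l₃∈[|l₁−l₂|,l₁+l₂]=[3,5], have l₃=4  ✓
Σlᵢ = 9 ⇒ odd  ✗

parity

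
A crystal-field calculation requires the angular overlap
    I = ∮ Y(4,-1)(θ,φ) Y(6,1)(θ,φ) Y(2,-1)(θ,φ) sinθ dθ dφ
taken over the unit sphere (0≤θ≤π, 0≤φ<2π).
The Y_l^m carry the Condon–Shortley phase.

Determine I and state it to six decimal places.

Σmᵢ = -1 ≠ 0, so the φ-integral vanishes; I = 0

0.000000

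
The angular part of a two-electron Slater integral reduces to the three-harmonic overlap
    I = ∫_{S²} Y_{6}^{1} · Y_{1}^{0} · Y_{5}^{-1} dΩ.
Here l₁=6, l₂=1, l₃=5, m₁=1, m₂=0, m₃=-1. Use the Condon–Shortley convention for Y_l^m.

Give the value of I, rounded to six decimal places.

Rules hold: Σm=0, L=12 even, 5≤5≤7.
N = 13·3·11 = 429
Δ = 2!·10!·0!/13! = 1/858
Racah Σ t=1..1: t=1:−1/14400 = -1/14400
⇒ 3j(6 1 5; 0 0 0)² = 6/143, sgn +1
Racah Σ t=1..1: t=1:−1/17280 = -1/17280
⇒ 3j(6 1 5; 1 0 -1)² = 35/858, sgn -1
4πI² = N·(3j₀)²·(3jₘ)² = 105/143
I = -1·√(0.734266/4π) = -0.24172507

-0.241725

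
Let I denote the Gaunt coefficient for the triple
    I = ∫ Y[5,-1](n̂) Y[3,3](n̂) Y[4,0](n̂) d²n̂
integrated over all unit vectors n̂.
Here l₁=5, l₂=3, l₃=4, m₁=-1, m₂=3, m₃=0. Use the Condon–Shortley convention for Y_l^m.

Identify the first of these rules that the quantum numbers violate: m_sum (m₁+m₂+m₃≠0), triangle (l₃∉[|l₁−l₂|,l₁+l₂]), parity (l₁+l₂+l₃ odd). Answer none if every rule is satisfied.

azimuthal sum: -1 + 3 + 0 = 2  ✗
2 ≤ 4 ≤ 8 (triangle on l)
L = 5 + 3 + 4 = 12 (even)

m_sum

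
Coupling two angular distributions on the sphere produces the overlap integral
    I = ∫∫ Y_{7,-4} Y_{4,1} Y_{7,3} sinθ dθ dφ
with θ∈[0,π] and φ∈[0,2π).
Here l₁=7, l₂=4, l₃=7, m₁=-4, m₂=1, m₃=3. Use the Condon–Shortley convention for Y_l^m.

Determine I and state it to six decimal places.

Rules hold: Σm=0, L=18 even, 3≤7≤11.
N = 15·9·15 = 2025
Δ = 4!·10!·4!/19! = 1/58198140
Racah Σ t=0..4: t=0:+1/17418240 t=1:−1/622080 t=2:+1/230400 t=3:−1/622080 t=4:+1/17418240 = 1/806400
⇒ 3j(7 4 7; 0 0 0)² = 2268/230945, sgn -1
Racah Σ t=1..4: t=1:−1/522547200 t=2:+1/8709120 t=3:−1/1935360 t=4:+1/4354560 = -13/74649600
⇒ 3j(7 4 7; -4 1 3)² = 91/11628, sgn -1
4πI² = N·(3j₀)²·(3jₘ)² = 178605/1147619
I = +1·√(0.155631/4π) = 0.11128663

0.111287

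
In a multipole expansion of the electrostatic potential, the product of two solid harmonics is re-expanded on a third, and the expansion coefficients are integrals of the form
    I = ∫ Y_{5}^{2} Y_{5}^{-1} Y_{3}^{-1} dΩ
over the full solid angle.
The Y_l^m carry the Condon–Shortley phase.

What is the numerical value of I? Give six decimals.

L=13 odd ⇒ parity kills the (l;000) factor ⇒ I = 0

0.000000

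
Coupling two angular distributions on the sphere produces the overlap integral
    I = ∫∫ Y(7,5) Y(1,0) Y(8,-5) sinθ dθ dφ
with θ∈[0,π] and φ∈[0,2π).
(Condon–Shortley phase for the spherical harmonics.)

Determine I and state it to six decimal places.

Checks pass: Σm=0; 16 even; l₃=8∈[6,8].
(2·7+1)(2·1+1)(2·8+1) = 765
Δ: 0! 14! 2! / 17! → 1/2040
sum: t=0:+1/25401600 = 1/25401600
3j²(7 1 8; 0 0 0) = Δ·Π!·Σ² = 8/255  (sign +1)
sum: t=0:+1/958003200 = 1/958003200
3j²(7 1 8; 5 0 -5) = Δ·Π!·Σ² = 13/680  (sign -1)
combine: 4πI² = 765·8/255·13/680 = 39/85
take √, sign -1: I = -0.19108118

-0.191081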